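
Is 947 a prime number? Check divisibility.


Check divisors up to sqrt(947) = 30.7734
No divisors found.
947 is prime.

Yes, 947 is prime


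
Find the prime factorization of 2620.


2620 / 2 = 1310
1310 / 2 = 655
655 / 5 = 131
131 / 131 = 1
2620 = 2^2 × 5 × 131


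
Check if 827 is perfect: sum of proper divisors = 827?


Proper divisors of 827: 1
Sum = 1 = 1

No, 827 is not perfect (1 ≠ 827)


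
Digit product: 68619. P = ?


6 × 8 × 6 × 1 × 9 = 2592


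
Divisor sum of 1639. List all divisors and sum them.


Divisors of 1639: 1, 11, 149, 1639
Sum = 1 + 11 + 149 + 1639 = 1800

σ(1639) = 1800


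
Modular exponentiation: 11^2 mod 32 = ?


11^1 mod 32 = 11
11^2 mod 32 = 25


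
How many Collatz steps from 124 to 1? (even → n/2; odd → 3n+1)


124 → 62 → 31 → 94 → 47 → 142 → 71 → 214 → 107 → 322 → 161 → 484 → 242 → 121 → 364 → 182 → 91 → 274 → 137 → 412 → 206 → 103 → 310 → 155 → 466 → 233 → 700 → 350 → 175 → 526 → 263 → 790 → 395 → 1186 → 593 → 1780 → 890 → 445 → 1336 → 668 → 334 → 167 → 502 → 251 → 754 → 377 → 1132 → 566 → 283 → 850 → 425 → 1276 → 638 → 319 → 958 → 479 → 1438 → 719 → 2158 → 1079 → 3238 → 1619 → 4858 → 2429 → 7288 → 3644 → 1822 → 911 → 2734 → 1367 → 4102 → 2051 → 6154 → 3077 → 9232 → 4616 → 2308 → 1154 → 577 → 1732 → 866 → 433 → 1300 → 650 → 325 → 976 → 488 → 244 → 122 → 61 → 184 → 92 → 46 → 23 → 70 → 35 → 106 → 53 → 160 → 80 → 40 → 20 → 10 → 5 → 16 → 8 → 4 → 2 → 1
Total steps = 108

108 steps


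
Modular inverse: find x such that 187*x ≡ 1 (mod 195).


Use the extended Euclidean algorithm on (195, 187); each row r = 195*s + 187*t:
r=195, s=1, t=0
r=187, s=0, t=1
q=1: r=8, s=1, t=-1   [195*(1) + 187*(-1) = 8]
q=23: r=3, s=-23, t=24   [195*(-23) + 187*(24) = 3]
q=2: r=2, s=47, t=-49   [195*(47) + 187*(-49) = 2]
q=1: r=1, s=-70, t=73   [195*(-70) + 187*(73) = 1]
q=2: r=0, s=187, t=-195   [195*(187) + 187*(-195) = 0]
GCD = 1 with t = 73, so 187*(73) ≡ 1 (mod 195)
Inverse = 73 mod 195 = 73
Check: 187 * 73 = 13651 ≡ 1 (mod 195)

187^(-1) ≡ 73 (mod 195)


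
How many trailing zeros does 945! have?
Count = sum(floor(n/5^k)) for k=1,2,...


floor(945/5) = 189
floor(945/25) = 37
floor(945/125) = 7
floor(945/625) = 1
Total = 234

234 trailing zeros


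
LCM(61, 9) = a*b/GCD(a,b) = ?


GCD(61, 9) = 1
LCM = 61*9/1 = 549/1 = 549

LCM = 549


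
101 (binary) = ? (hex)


101 (base 2) = 5 (decimal)
5 (decimal) = 5 (base 16)


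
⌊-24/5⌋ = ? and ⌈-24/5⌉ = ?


-24/5 = -4.8000
floor = -5
ceil = -4

floor = -5, ceil = -4


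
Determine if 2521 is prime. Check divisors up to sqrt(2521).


Check divisors up to sqrt(2521) = 50.2096
No divisors found.
2521 is prime.

Yes, 2521 is prime


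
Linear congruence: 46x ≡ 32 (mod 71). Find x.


GCD(46, 71) = 1, unique solution
a^(-1) mod 71 = 17
x = 17 * 32 mod 71 = 47

x ≡ 47 (mod 71)


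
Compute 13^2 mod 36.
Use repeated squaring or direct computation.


13^1 mod 36 = 13
13^2 mod 36 = 25


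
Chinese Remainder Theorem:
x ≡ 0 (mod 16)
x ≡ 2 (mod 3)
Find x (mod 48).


M = 16*3 = 48
M1 = M/16 = 3, M2 = M/3 = 16
M1^(-1) mod 16 = 11, M2^(-1) mod 3 = 1
x = 0*3*11 + 2*16*1 = 32
32 mod 48 = 32
Check: 32 mod 16 = 0 ✓, 32 mod 3 = 2 ✓

x ≡ 32 (mod 48)


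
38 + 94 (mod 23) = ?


38 + 94 = 132
132 mod 23 = 17


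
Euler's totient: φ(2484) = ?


2484 = 2^2 × 3^3 × 23
Prime factors: 2, 3, 23
φ(2484) = 2484 × (1-1/2) × (1-1/3) × (1-1/23)
= 2484 × 1/2 × 2/3 × 22/23 = 792

φ(2484) = 792


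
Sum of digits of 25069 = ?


2 + 5 + 0 + 6 + 9 = 22


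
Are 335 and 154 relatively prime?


Euclidean algorithm:
335 = 2 * 154 + 27
154 = 5 * 27 + 19
27 = 1 * 19 + 8
19 = 2 * 8 + 3
8 = 2 * 3 + 2
3 = 1 * 2 + 1
2 = 2 * 1 + 0
GCD(335, 154) = 1

Yes, coprime (GCD = 1)


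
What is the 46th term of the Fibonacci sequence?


Sequence: 1, 1, 2, 3, 5, 8, 13, 21, 34, 55, 89, 144, 233, 377, 610, 987, 1597, 2584, 4181, 6765, 10946, 17711, 28657, 46368, 75025, 121393, 196418, 317811, 514229, 832040, 1346269, 2178309, 3524578, 5702887, 9227465, 14930352, 24157817, 39088169, 63245986, 102334155, 165580141, 267914296, 433494437, 701408733, 1134903170, 1836311903
F(46) = 1836311903


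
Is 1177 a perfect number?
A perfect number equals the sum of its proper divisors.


Proper divisors of 1177: 1, 11, 107
Sum = 1 + 11 + 107 = 119

No, 1177 is not perfect (119 ≠ 1177)


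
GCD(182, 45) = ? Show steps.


182 = 4 * 45 + 2
45 = 22 * 2 + 1
2 = 2 * 1 + 0
GCD = 1


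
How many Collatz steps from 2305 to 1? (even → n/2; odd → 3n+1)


2305 → 6916 → 3458 → 1729 → 5188 → 2594 → 1297 → 3892 → 1946 → 973 → 2920 → 1460 → 730 → 365 → 1096 → 548 → 274 → 137 → 412 → 206 → 103 → 310 → 155 → 466 → 233 → 700 → 350 → 175 → 526 → 263 → 790 → 395 → 1186 → 593 → 1780 → 890 → 445 → 1336 → 668 → 334 → 167 → 502 → 251 → 754 → 377 → 1132 → 566 → 283 → 850 → 425 → 1276 → 638 → 319 → 958 → 479 → 1438 → 719 → 2158 → 1079 → 3238 → 1619 → 4858 → 2429 → 7288 → 3644 → 1822 → 911 → 2734 → 1367 → 4102 → 2051 → 6154 → 3077 → 9232 → 4616 → 2308 → 1154 → 577 → 1732 → 866 → 433 → 1300 → 650 → 325 → 976 → 488 → 244 → 122 → 61 → 184 → 92 → 46 → 23 → 70 → 35 → 106 → 53 → 160 → 80 → 40 → 20 → 10 → 5 → 16 → 8 → 4 → 2 → 1
Total steps = 107

107 steps


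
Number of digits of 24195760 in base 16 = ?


24195760 in base 16 = 17132B0
Number of digits = 7

7 digits (base 16)


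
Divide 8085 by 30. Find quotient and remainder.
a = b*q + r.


8085 = 30 * 269 + 15
Check: 8070 + 15 = 8085

q = 269, r = 15


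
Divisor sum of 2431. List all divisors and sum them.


Divisors of 2431: 1, 11, 13, 17, 143, 187, 221, 2431
Sum = 1 + 11 + 13 + 17 + 143 + 187 + 221 + 2431 = 3024

σ(2431) = 3024


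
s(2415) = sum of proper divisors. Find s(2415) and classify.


Proper divisors: 1, 3, 5, 7, 15, 21, 23, 35, 69, 105, 115, 161, 345, 483, 805
Sum = 1 + 3 + 5 + 7 + 15 + 21 + 23 + 35 + 69 + 105 + 115 + 161 + 345 + 483 + 805 = 2193
2193 < 2415 → deficient

s(2415) = 2193 (deficient)


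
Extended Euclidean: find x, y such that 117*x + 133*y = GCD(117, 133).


Tabular extended Euclidean (each row: r = 117*s + 133*t):
r=117, s=1, t=0
r=133, s=0, t=1
q=0: r=117, s=1, t=0   [117*(1) + 133*(0) = 117]
q=1: r=16, s=-1, t=1   [117*(-1) + 133*(1) = 16]
q=7: r=5, s=8, t=-7   [117*(8) + 133*(-7) = 5]
q=3: r=1, s=-25, t=22   [117*(-25) + 133*(22) = 1]
q=5: r=0, s=133, t=-117   [117*(133) + 133*(-117) = 0]
GCD = 1; from the row with r=1: x=-25, y=22
Check: 117*(-25) + 133*(22) = -2925 + 2926 = 1

GCD = 1, x = -25, y = 22


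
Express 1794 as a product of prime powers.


1794 / 2 = 897
897 / 3 = 299
299 / 13 = 23
23 / 23 = 1
1794 = 2 × 3 × 13 × 23


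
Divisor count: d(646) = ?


646 = 2^1 × 17^1 × 19^1
d(646) = (1+1) × (1+1) × (1+1) = 8

8 divisors


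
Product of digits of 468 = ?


4 × 6 × 8 = 192


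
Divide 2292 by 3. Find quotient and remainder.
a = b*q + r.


2292 = 3 * 764 + 0
Check: 2292 + 0 = 2292

q = 764, r = 0


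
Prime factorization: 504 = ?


504 / 2 = 252
252 / 2 = 126
126 / 2 = 63
63 / 3 = 21
21 / 3 = 7
7 / 7 = 1
504 = 2^3 × 3^2 × 7


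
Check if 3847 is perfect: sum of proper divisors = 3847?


Proper divisors of 3847: 1
Sum = 1 = 1

No, 3847 is not perfect (1 ≠ 3847)


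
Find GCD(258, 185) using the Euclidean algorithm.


258 = 1 * 185 + 73
185 = 2 * 73 + 39
73 = 1 * 39 + 34
39 = 1 * 34 + 5
34 = 6 * 5 + 4
5 = 1 * 4 + 1
4 = 4 * 1 + 0
GCD = 1


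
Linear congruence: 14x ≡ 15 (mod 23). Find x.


GCD(14, 23) = 1, unique solution
a^(-1) mod 23 = 5
x = 5 * 15 mod 23 = 6

x ≡ 6 (mod 23)


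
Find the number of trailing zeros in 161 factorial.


floor(161/5) = 32
floor(161/25) = 6
floor(161/125) = 1
Total = 39

39 trailing zeros


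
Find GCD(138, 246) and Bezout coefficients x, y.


Tabular extended Euclidean (each row: r = 138*s + 246*t):
r=138, s=1, t=0
r=246, s=0, t=1
q=0: r=138, s=1, t=0   [138*(1) + 246*(0) = 138]
q=1: r=108, s=-1, t=1   [138*(-1) + 246*(1) = 108]
q=1: r=30, s=2, t=-1   [138*(2) + 246*(-1) = 30]
q=3: r=18, s=-7, t=4   [138*(-7) + 246*(4) = 18]
q=1: r=12, s=9, t=-5   [138*(9) + 246*(-5) = 12]
q=1: r=6, s=-16, t=9   [138*(-16) + 246*(9) = 6]
q=2: r=0, s=41, t=-23   [138*(41) + 246*(-23) = 0]
GCD = 6; from the row with r=6: x=-16, y=9
Check: 138*(-16) + 246*(9) = -2208 + 2214 = 6

GCD = 6, x = -16, y = 9


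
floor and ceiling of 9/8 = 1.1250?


9/8 = 1.1250
floor = 1
ceil = 2

floor = 1, ceil = 2


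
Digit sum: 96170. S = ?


9 + 6 + 1 + 7 + 0 = 23


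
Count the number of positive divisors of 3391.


3391 = 3391^1
d(3391) = (1+1) = 2

2 divisors


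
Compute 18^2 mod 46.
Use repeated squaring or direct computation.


18^1 mod 46 = 18
18^2 mod 46 = 2


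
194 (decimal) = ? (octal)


194 (base 10) = 194 (decimal)
194 (decimal) = 302 (base 8)


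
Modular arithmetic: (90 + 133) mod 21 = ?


90 + 133 = 223
223 mod 21 = 13


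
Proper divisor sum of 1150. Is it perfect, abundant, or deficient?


Proper divisors: 1, 2, 5, 10, 23, 25, 46, 50, 115, 230, 575
Sum = 1 + 2 + 5 + 10 + 23 + 25 + 46 + 50 + 115 + 230 + 575 = 1082
1082 < 1150 → deficient

s(1150) = 1082 (deficient)


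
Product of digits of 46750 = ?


4 × 6 × 7 × 5 × 0 = 0


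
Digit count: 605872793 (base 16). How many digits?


605872793 in base 16 = 241CE299
Number of digits = 8

8 digits (base 16)


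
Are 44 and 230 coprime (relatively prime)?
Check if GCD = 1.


Euclidean algorithm:
230 = 5 * 44 + 10
44 = 4 * 10 + 4
10 = 2 * 4 + 2
4 = 2 * 2 + 0
GCD(44, 230) = 2

No, not coprime (GCD = 2)


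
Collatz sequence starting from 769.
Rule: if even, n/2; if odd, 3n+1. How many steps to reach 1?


769 → 2308 → 1154 → 577 → 1732 → 866 → 433 → 1300 → 650 → 325 → 976 → 488 → 244 → 122 → 61 → 184 → 92 → 46 → 23 → 70 → 35 → 106 → 53 → 160 → 80 → 40 → 20 → 10 → 5 → 16 → 8 → 4 → 2 → 1
Total steps = 33

33 steps


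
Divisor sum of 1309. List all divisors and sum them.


Divisors of 1309: 1, 7, 11, 17, 77, 119, 187, 1309
Sum = 1 + 7 + 11 + 17 + 77 + 119 + 187 + 1309 = 1728

σ(1309) = 1728


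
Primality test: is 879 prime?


879 / 3 = 293 (exact division)
879 is NOT prime.

No, 879 is not prime


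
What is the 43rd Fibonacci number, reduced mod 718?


F(k) mod 718 for k=1..43:
1, 1, 2, 3, 5, 8, 13, 21, 34, 55, 89, 144, 233, 377, 610, 269, 161, 430, 591, 303, 176, 479, 655, 416, 353, 51, 404, 455, 141, 596, 19, 615, 634, 531, 447, 260, 707, 249, 238, 487, 7, 494, 501
F(43) mod 718 = 501


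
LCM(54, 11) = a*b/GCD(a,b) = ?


GCD(54, 11) = 1
LCM = 54*11/1 = 594/1 = 594

LCM = 594


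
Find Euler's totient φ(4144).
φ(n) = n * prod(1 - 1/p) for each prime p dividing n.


4144 = 2^4 × 7 × 37
Prime factors: 2, 7, 37
φ(4144) = 4144 × (1-1/2) × (1-1/7) × (1-1/37)
= 4144 × 1/2 × 6/7 × 36/37 = 1728

φ(4144) = 1728


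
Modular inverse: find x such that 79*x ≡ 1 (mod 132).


Use the extended Euclidean algorithm on (132, 79); each row r = 132*s + 79*t:
r=132, s=1, t=0
r=79, s=0, t=1
q=1: r=53, s=1, t=-1   [132*(1) + 79*(-1) = 53]
q=1: r=26, s=-1, t=2   [132*(-1) + 79*(2) = 26]
q=2: r=1, s=3, t=-5   [132*(3) + 79*(-5) = 1]
q=26: r=0, s=-79, t=132   [132*(-79) + 79*(132) = 0]
GCD = 1 with t = -5, so 79*(-5) ≡ 1 (mod 132)
Inverse = -5 mod 132 = 127
Check: 79 * 127 = 10033 ≡ 1 (mod 132)

79^(-1) ≡ 127 (mod 132)


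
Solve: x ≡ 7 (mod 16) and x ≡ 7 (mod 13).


M = 16*13 = 208
M1 = M/16 = 13, M2 = M/13 = 16
M1^(-1) mod 16 = 5, M2^(-1) mod 13 = 9
x = 7*13*5 + 7*16*9 = 1463
1463 mod 208 = 7
Check: 7 mod 16 = 7 ✓, 7 mod 13 = 7 ✓

x ≡ 7 (mod 208)


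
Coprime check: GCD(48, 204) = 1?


Euclidean algorithm:
204 = 4 * 48 + 12
48 = 4 * 12 + 0
GCD(48, 204) = 12

No, not coprime (GCD = 12)


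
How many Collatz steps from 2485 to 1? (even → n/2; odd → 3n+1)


2485 → 7456 → 3728 → 1864 → 932 → 466 → 233 → 700 → 350 → 175 → 526 → 263 → 790 → 395 → 1186 → 593 → 1780 → 890 → 445 → 1336 → 668 → 334 → 167 → 502 → 251 → 754 → 377 → 1132 → 566 → 283 → 850 → 425 → 1276 → 638 → 319 → 958 → 479 → 1438 → 719 → 2158 → 1079 → 3238 → 1619 → 4858 → 2429 → 7288 → 3644 → 1822 → 911 → 2734 → 1367 → 4102 → 2051 → 6154 → 3077 → 9232 → 4616 → 2308 → 1154 → 577 → 1732 → 866 → 433 → 1300 → 650 → 325 → 976 → 488 → 244 → 122 → 61 → 184 → 92 → 46 → 23 → 70 → 35 → 106 → 53 → 160 → 80 → 40 → 20 → 10 → 5 → 16 → 8 → 4 → 2 → 1
Total steps = 89

89 steps


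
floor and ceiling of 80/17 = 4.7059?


80/17 = 4.7059
floor = 4
ceil = 5

floor = 4, ceil = 5


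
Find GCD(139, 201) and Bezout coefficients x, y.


Tabular extended Euclidean (each row: r = 139*s + 201*t):
r=139, s=1, t=0
r=201, s=0, t=1
q=0: r=139, s=1, t=0   [139*(1) + 201*(0) = 139]
q=1: r=62, s=-1, t=1   [139*(-1) + 201*(1) = 62]
q=2: r=15, s=3, t=-2   [139*(3) + 201*(-2) = 15]
q=4: r=2, s=-13, t=9   [139*(-13) + 201*(9) = 2]
q=7: r=1, s=94, t=-65   [139*(94) + 201*(-65) = 1]
q=2: r=0, s=-201, t=139   [139*(-201) + 201*(139) = 0]
GCD = 1; from the row with r=1: x=94, y=-65
Check: 139*(94) + 201*(-65) = 13066 - 13065 = 1

GCD = 1, x = 94, y = -65


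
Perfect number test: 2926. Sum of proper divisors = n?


Proper divisors of 2926: 1, 2, 7, 11, 14, 19, 22, 38, 77, 133, 154, 209, 266, 418, 1463
Sum = 1 + 2 + 7 + 11 + 14 + 19 + 22 + 38 + 77 + 133 + 154 + 209 + 266 + 418 + 1463 = 2834

No, 2926 is not perfect (2834 ≠ 2926)


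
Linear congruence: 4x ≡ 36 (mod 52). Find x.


GCD(4, 52) = 4 divides 36
Divide: 1x ≡ 9 (mod 13)
x ≡ 9 (mod 13)


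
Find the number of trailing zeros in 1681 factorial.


floor(1681/5) = 336
floor(1681/25) = 67
floor(1681/125) = 13
floor(1681/625) = 2
Total = 418

418 trailing zeros


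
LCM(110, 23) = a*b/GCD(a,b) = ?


GCD(110, 23) = 1
LCM = 110*23/1 = 2530/1 = 2530

LCM = 2530


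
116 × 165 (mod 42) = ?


116 × 165 = 19140
19140 mod 42 = 30


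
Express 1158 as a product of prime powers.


1158 / 2 = 579
579 / 3 = 193
193 / 193 = 1
1158 = 2 × 3 × 193


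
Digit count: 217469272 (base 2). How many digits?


217469272 in base 2 = 1100111101100101000101011000
Number of digits = 28

28 digits (base 2)


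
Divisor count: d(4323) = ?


4323 = 3^1 × 11^1 × 131^1
d(4323) = (1+1) × (1+1) × (1+1) = 8

8 divisors


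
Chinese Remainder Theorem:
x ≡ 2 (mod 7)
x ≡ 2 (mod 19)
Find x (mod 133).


M = 7*19 = 133
M1 = M/7 = 19, M2 = M/19 = 7
M1^(-1) mod 7 = 3, M2^(-1) mod 19 = 11
x = 2*19*3 + 2*7*11 = 268
268 mod 133 = 2
Check: 2 mod 7 = 2 ✓, 2 mod 19 = 2 ✓

x ≡ 2 (mod 133)


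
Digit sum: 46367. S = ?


4 + 6 + 3 + 6 + 7 = 26


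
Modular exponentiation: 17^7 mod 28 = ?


17^1 mod 28 = 17
17^2 mod 28 = 9
17^3 mod 28 = 13
17^4 mod 28 = 25
17^5 mod 28 = 5
17^6 mod 28 = 1
17^7 mod 28 = 17


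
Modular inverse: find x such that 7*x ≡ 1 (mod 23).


Use the extended Euclidean algorithm on (23, 7); each row r = 23*s + 7*t:
r=23, s=1, t=0
r=7, s=0, t=1
q=3: r=2, s=1, t=-3   [23*(1) + 7*(-3) = 2]
q=3: r=1, s=-3, t=10   [23*(-3) + 7*(10) = 1]
q=2: r=0, s=7, t=-23   [23*(7) + 7*(-23) = 0]
GCD = 1 with t = 10, so 7*(10) ≡ 1 (mod 23)
Inverse = 10 mod 23 = 10
Check: 7 * 10 = 70 ≡ 1 (mod 23)

7^(-1) ≡ 10 (mod 23)


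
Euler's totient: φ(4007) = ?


4007 = 4007
Prime factors: 4007
φ(4007) = 4007 × (1-1/4007)
= 4007 × 4006/4007 = 4006

φ(4007) = 4006


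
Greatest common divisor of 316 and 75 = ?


316 = 4 * 75 + 16
75 = 4 * 16 + 11
16 = 1 * 11 + 5
11 = 2 * 5 + 1
5 = 5 * 1 + 0
GCD = 1


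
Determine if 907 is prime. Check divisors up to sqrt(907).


Check divisors up to sqrt(907) = 30.1164
No divisors found.
907 is prime.

Yes, 907 is prime


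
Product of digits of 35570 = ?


3 × 5 × 5 × 7 × 0 = 0


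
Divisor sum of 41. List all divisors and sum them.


Divisors of 41: 1, 41
Sum = 1 + 41 = 42

σ(41) = 42


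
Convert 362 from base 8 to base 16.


362 (base 8) = 242 (decimal)
242 (decimal) = F2 (base 16)


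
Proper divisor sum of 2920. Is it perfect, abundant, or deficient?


Proper divisors: 1, 2, 4, 5, 8, 10, 20, 40, 73, 146, 292, 365, 584, 730, 1460
Sum = 1 + 2 + 4 + 5 + 8 + 10 + 20 + 40 + 73 + 146 + 292 + 365 + 584 + 730 + 1460 = 3740
3740 > 2920 → abundant

s(2920) = 3740 (abundant)


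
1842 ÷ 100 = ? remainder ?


1842 = 100 * 18 + 42
Check: 1800 + 42 = 1842

q = 18, r = 42


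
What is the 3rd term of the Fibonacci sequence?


Sequence: 1, 1, 2
F(3) = 2


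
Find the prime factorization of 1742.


1742 / 2 = 871
871 / 13 = 67
67 / 67 = 1
1742 = 2 × 13 × 67


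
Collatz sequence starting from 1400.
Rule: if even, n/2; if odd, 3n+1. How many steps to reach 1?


1400 → 700 → 350 → 175 → 526 → 263 → 790 → 395 → 1186 → 593 → 1780 → 890 → 445 → 1336 → 668 → 334 → 167 → 502 → 251 → 754 → 377 → 1132 → 566 → 283 → 850 → 425 → 1276 → 638 → 319 → 958 → 479 → 1438 → 719 → 2158 → 1079 → 3238 → 1619 → 4858 → 2429 → 7288 → 3644 → 1822 → 911 → 2734 → 1367 → 4102 → 2051 → 6154 → 3077 → 9232 → 4616 → 2308 → 1154 → 577 → 1732 → 866 → 433 → 1300 → 650 → 325 → 976 → 488 → 244 → 122 → 61 → 184 → 92 → 46 → 23 → 70 → 35 → 106 → 53 → 160 → 80 → 40 → 20 → 10 → 5 → 16 → 8 → 4 → 2 → 1
Total steps = 83

83 steps


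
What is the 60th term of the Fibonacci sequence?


Sequence: 1, 1, 2, 3, 5, 8, 13, 21, 34, 55, 89, 144, 233, 377, 610, 987, 1597, 2584, 4181, 6765, 10946, 17711, 28657, 46368, 75025, 121393, 196418, 317811, 514229, 832040, 1346269, 2178309, 3524578, 5702887, 9227465, 14930352, 24157817, 39088169, 63245986, 102334155, 165580141, 267914296, 433494437, 701408733, 1134903170, 1836311903, 2971215073, 4807526976, 7778742049, 12586269025, 20365011074, 32951280099, 53316291173, 86267571272, 139583862445, 225851433717, 365435296162, 591286729879, 956722026041, 1548008755920
F(60) = 1548008755920


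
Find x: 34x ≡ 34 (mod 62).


GCD(34, 62) = 2 divides 34
Divide: 17x ≡ 17 (mod 31)
x ≡ 1 (mod 31)


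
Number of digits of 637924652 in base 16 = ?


637924652 in base 16 = 2605F52C
Number of digits = 8

8 digits (base 16)


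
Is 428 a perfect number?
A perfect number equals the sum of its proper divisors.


Proper divisors of 428: 1, 2, 4, 107, 214
Sum = 1 + 2 + 4 + 107 + 214 = 328

No, 428 is not perfect (328 ≠ 428)


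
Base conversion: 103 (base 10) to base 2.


103 (base 10) = 103 (decimal)
103 (decimal) = 1100111 (base 2)


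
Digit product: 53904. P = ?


5 × 3 × 9 × 0 × 4 = 0


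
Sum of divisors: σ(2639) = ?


Divisors of 2639: 1, 7, 13, 29, 91, 203, 377, 2639
Sum = 1 + 7 + 13 + 29 + 91 + 203 + 377 + 2639 = 3360

σ(2639) = 3360


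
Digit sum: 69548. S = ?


6 + 9 + 5 + 4 + 8 = 32


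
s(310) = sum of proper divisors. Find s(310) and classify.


Proper divisors: 1, 2, 5, 10, 31, 62, 155
Sum = 1 + 2 + 5 + 10 + 31 + 62 + 155 = 266
266 < 310 → deficient

s(310) = 266 (deficient)


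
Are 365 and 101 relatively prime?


Euclidean algorithm:
365 = 3 * 101 + 62
101 = 1 * 62 + 39
62 = 1 * 39 + 23
39 = 1 * 23 + 16
23 = 1 * 16 + 7
16 = 2 * 7 + 2
7 = 3 * 2 + 1
2 = 2 * 1 + 0
GCD(365, 101) = 1

Yes, coprime (GCD = 1)


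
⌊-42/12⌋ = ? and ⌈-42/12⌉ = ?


-42/12 = -3.5000
floor = -4
ceil = -3

floor = -4, ceil = -3


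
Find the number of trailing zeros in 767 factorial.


floor(767/5) = 153
floor(767/25) = 30
floor(767/125) = 6
floor(767/625) = 1
Total = 190

190 trailing zeros


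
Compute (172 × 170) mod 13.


172 × 170 = 29240
29240 mod 13 = 3


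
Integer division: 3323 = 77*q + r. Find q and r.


3323 = 77 * 43 + 12
Check: 3311 + 12 = 3323

q = 43, r = 12


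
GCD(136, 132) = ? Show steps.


136 = 1 * 132 + 4
132 = 33 * 4 + 0
GCD = 4


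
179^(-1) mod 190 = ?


Use the extended Euclidean algorithm on (190, 179); each row r = 190*s + 179*t:
r=190, s=1, t=0
r=179, s=0, t=1
q=1: r=11, s=1, t=-1   [190*(1) + 179*(-1) = 11]
q=16: r=3, s=-16, t=17   [190*(-16) + 179*(17) = 3]
q=3: r=2, s=49, t=-52   [190*(49) + 179*(-52) = 2]
q=1: r=1, s=-65, t=69   [190*(-65) + 179*(69) = 1]
q=2: r=0, s=179, t=-190   [190*(179) + 179*(-190) = 0]
GCD = 1 with t = 69, so 179*(69) ≡ 1 (mod 190)
Inverse = 69 mod 190 = 69
Check: 179 * 69 = 12351 ≡ 1 (mod 190)

179^(-1) ≡ 69 (mod 190)


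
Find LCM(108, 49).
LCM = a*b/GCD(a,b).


GCD(108, 49) = 1
LCM = 108*49/1 = 5292/1 = 5292

LCM = 5292


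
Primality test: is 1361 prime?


Check divisors up to sqrt(1361) = 36.8917
No divisors found.
1361 is prime.

Yes, 1361 is prime


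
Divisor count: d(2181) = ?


2181 = 3^1 × 727^1
d(2181) = (1+1) × (1+1) = 4

4 divisors


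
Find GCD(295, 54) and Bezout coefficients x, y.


Tabular extended Euclidean (each row: r = 295*s + 54*t):
r=295, s=1, t=0
r=54, s=0, t=1
q=5: r=25, s=1, t=-5   [295*(1) + 54*(-5) = 25]
q=2: r=4, s=-2, t=11   [295*(-2) + 54*(11) = 4]
q=6: r=1, s=13, t=-71   [295*(13) + 54*(-71) = 1]
q=4: r=0, s=-54, t=295   [295*(-54) + 54*(295) = 0]
GCD = 1; from the row with r=1: x=13, y=-71
Check: 295*(13) + 54*(-71) = 3835 - 3834 = 1

GCD = 1, x = 13, y = -71


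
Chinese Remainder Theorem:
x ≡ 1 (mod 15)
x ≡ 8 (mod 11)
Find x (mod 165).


M = 15*11 = 165
M1 = M/15 = 11, M2 = M/11 = 15
M1^(-1) mod 15 = 11, M2^(-1) mod 11 = 3
x = 1*11*11 + 8*15*3 = 481
481 mod 165 = 151
Check: 151 mod 15 = 1 ✓, 151 mod 11 = 8 ✓

x ≡ 151 (mod 165)


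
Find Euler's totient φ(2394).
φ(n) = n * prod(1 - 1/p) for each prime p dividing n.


2394 = 2 × 3^2 × 7 × 19
Prime factors: 2, 3, 7, 19
φ(2394) = 2394 × (1-1/2) × (1-1/3) × (1-1/7) × (1-1/19)
= 2394 × 1/2 × 2/3 × 6/7 × 18/19 = 648

φ(2394) = 648


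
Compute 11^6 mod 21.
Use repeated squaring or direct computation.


11^1 mod 21 = 11
11^2 mod 21 = 16
11^3 mod 21 = 8
11^4 mod 21 = 4
11^5 mod 21 = 2
11^6 mod 21 = 1


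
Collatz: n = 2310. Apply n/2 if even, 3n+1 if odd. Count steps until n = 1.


2310 → 1155 → 3466 → 1733 → 5200 → 2600 → 1300 → 650 → 325 → 976 → 488 → 244 → 122 → 61 → 184 → 92 → 46 → 23 → 70 → 35 → 106 → 53 → 160 → 80 → 40 → 20 → 10 → 5 → 16 → 8 → 4 → 2 → 1
Total steps = 32

32 steps


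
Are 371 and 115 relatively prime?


Euclidean algorithm:
371 = 3 * 115 + 26
115 = 4 * 26 + 11
26 = 2 * 11 + 4
11 = 2 * 4 + 3
4 = 1 * 3 + 1
3 = 3 * 1 + 0
GCD(371, 115) = 1

Yes, coprime (GCD = 1)


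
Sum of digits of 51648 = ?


5 + 1 + 6 + 4 + 8 = 24


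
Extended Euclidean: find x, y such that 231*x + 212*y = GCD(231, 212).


Tabular extended Euclidean (each row: r = 231*s + 212*t):
r=231, s=1, t=0
r=212, s=0, t=1
q=1: r=19, s=1, t=-1   [231*(1) + 212*(-1) = 19]
q=11: r=3, s=-11, t=12   [231*(-11) + 212*(12) = 3]
q=6: r=1, s=67, t=-73   [231*(67) + 212*(-73) = 1]
q=3: r=0, s=-212, t=231   [231*(-212) + 212*(231) = 0]
GCD = 1; from the row with r=1: x=67, y=-73
Check: 231*(67) + 212*(-73) = 15477 - 15476 = 1

GCD = 1, x = 67, y = -73


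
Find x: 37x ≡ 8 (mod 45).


GCD(37, 45) = 1, unique solution
a^(-1) mod 45 = 28
x = 28 * 8 mod 45 = 44

x ≡ 44 (mod 45)


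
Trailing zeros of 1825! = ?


floor(1825/5) = 365
floor(1825/25) = 73
floor(1825/125) = 14
floor(1825/625) = 2
Total = 454

454 trailing zeros


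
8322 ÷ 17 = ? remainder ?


8322 = 17 * 489 + 9
Check: 8313 + 9 = 8322

q = 489, r = 9


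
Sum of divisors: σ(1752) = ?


Divisors of 1752: 1, 2, 3, 4, 6, 8, 12, 24, 73, 146, 219, 292, 438, 584, 876, 1752
Sum = 1 + 2 + 3 + 4 + 6 + 8 + 12 + 24 + 73 + 146 + 219 + 292 + 438 + 584 + 876 + 1752 = 4440

σ(1752) = 4440


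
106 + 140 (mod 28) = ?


106 + 140 = 246
246 mod 28 = 22


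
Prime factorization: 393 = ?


393 / 3 = 131
131 / 131 = 1
393 = 3 × 131


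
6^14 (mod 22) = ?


6^1 mod 22 = 6
6^2 mod 22 = 14
6^3 mod 22 = 18
6^4 mod 22 = 20
6^5 mod 22 = 10
6^6 mod 22 = 16
6^7 mod 22 = 8
6^8 mod 22 = 4
6^9 mod 22 = 2
6^10 mod 22 = 12
6^11 mod 22 = 6
6^12 mod 22 = 14
6^13 mod 22 = 18
6^14 mod 22 = 20


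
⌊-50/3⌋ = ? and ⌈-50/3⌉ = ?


-50/3 = -16.6667
floor = -17
ceil = -16

floor = -17, ceil = -16


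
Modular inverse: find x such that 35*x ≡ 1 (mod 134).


Use the extended Euclidean algorithm on (134, 35); each row r = 134*s + 35*t:
r=134, s=1, t=0
r=35, s=0, t=1
q=3: r=29, s=1, t=-3   [134*(1) + 35*(-3) = 29]
q=1: r=6, s=-1, t=4   [134*(-1) + 35*(4) = 6]
q=4: r=5, s=5, t=-19   [134*(5) + 35*(-19) = 5]
q=1: r=1, s=-6, t=23   [134*(-6) + 35*(23) = 1]
q=5: r=0, s=35, t=-134   [134*(35) + 35*(-134) = 0]
GCD = 1 with t = 23, so 35*(23) ≡ 1 (mod 134)
Inverse = 23 mod 134 = 23
Check: 35 * 23 = 805 ≡ 1 (mod 134)

35^(-1) ≡ 23 (mod 134)


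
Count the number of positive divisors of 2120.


2120 = 2^3 × 5^1 × 53^1
d(2120) = (3+1) × (1+1) × (1+1) = 16

16 divisors


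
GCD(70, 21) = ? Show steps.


70 = 3 * 21 + 7
21 = 3 * 7 + 0
GCD = 7


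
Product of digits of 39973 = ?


3 × 9 × 9 × 7 × 3 = 5103


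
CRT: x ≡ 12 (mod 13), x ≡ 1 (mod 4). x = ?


M = 13*4 = 52
M1 = M/13 = 4, M2 = M/4 = 13
M1^(-1) mod 13 = 10, M2^(-1) mod 4 = 1
x = 12*4*10 + 1*13*1 = 493
493 mod 52 = 25
Check: 25 mod 13 = 12 ✓, 25 mod 4 = 1 ✓

x ≡ 25 (mod 52)


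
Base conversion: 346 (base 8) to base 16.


346 (base 8) = 230 (decimal)
230 (decimal) = E6 (base 16)


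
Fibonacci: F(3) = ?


Sequence: 1, 1, 2
F(3) = 2


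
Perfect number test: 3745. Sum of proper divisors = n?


Proper divisors of 3745: 1, 5, 7, 35, 107, 535, 749
Sum = 1 + 5 + 7 + 35 + 107 + 535 + 749 = 1439

No, 3745 is not perfect (1439 ≠ 3745)


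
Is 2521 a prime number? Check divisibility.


Check divisors up to sqrt(2521) = 50.2096
No divisors found.
2521 is prime.

Yes, 2521 is prime


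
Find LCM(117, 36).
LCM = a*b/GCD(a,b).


GCD(117, 36) = 9
LCM = 117*36/9 = 4212/9 = 468

LCM = 468


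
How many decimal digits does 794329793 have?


794329793 has 9 digits in base 10
floor(log10(794329793)) + 1 = floor(8.9000) + 1 = 9

9 digits (base 10)


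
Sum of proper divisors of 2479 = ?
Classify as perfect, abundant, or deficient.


Proper divisors: 1, 37, 67
Sum = 1 + 37 + 67 = 105
105 < 2479 → deficient

s(2479) = 105 (deficient)


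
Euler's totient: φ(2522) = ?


2522 = 2 × 13 × 97
Prime factors: 2, 13, 97
φ(2522) = 2522 × (1-1/2) × (1-1/13) × (1-1/97)
= 2522 × 1/2 × 12/13 × 96/97 = 1152

φ(2522) = 1152


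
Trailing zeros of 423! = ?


floor(423/5) = 84
floor(423/25) = 16
floor(423/125) = 3
Total = 103

103 trailing zeros


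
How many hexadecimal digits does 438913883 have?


438913883 in base 16 = 1A294B5B
Number of digits = 8

8 digits (base 16)


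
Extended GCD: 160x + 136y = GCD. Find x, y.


Tabular extended Euclidean (each row: r = 160*s + 136*t):
r=160, s=1, t=0
r=136, s=0, t=1
q=1: r=24, s=1, t=-1   [160*(1) + 136*(-1) = 24]
q=5: r=16, s=-5, t=6   [160*(-5) + 136*(6) = 16]
q=1: r=8, s=6, t=-7   [160*(6) + 136*(-7) = 8]
q=2: r=0, s=-17, t=20   [160*(-17) + 136*(20) = 0]
GCD = 8; from the row with r=8: x=6, y=-7
Check: 160*(6) + 136*(-7) = 960 - 952 = 8

GCD = 8, x = 6, y = -7


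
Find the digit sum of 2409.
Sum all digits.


2 + 4 + 0 + 9 = 15


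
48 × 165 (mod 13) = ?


48 × 165 = 7920
7920 mod 13 = 3


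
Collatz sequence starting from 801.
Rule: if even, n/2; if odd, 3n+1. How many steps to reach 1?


801 → 2404 → 1202 → 601 → 1804 → 902 → 451 → 1354 → 677 → 2032 → 1016 → 508 → 254 → 127 → 382 → 191 → 574 → 287 → 862 → 431 → 1294 → 647 → 1942 → 971 → 2914 → 1457 → 4372 → 2186 → 1093 → 3280 → 1640 → 820 → 410 → 205 → 616 → 308 → 154 → 77 → 232 → 116 → 58 → 29 → 88 → 44 → 22 → 11 → 34 → 17 → 52 → 26 → 13 → 40 → 20 → 10 → 5 → 16 → 8 → 4 → 2 → 1
Total steps = 59

59 steps


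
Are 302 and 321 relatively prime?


Euclidean algorithm:
321 = 1 * 302 + 19
302 = 15 * 19 + 17
19 = 1 * 17 + 2
17 = 8 * 2 + 1
2 = 2 * 1 + 0
GCD(302, 321) = 1

Yes, coprime (GCD = 1)


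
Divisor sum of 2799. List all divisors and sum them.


Divisors of 2799: 1, 3, 9, 311, 933, 2799
Sum = 1 + 3 + 9 + 311 + 933 + 2799 = 4056

σ(2799) = 4056


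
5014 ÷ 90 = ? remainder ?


5014 = 90 * 55 + 64
Check: 4950 + 64 = 5014

q = 55, r = 64


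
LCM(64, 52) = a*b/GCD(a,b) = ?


GCD(64, 52) = 4
LCM = 64*52/4 = 3328/4 = 832

LCM = 832


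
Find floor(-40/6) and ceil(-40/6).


-40/6 = -6.6667
floor = -7
ceil = -6

floor = -7, ceil = -6


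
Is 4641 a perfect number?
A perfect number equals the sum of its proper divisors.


Proper divisors of 4641: 1, 3, 7, 13, 17, 21, 39, 51, 91, 119, 221, 273, 357, 663, 1547
Sum = 1 + 3 + 7 + 13 + 17 + 21 + 39 + 51 + 91 + 119 + 221 + 273 + 357 + 663 + 1547 = 3423

No, 4641 is not perfect (3423 ≠ 4641)


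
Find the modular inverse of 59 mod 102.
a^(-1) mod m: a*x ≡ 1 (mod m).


Use the extended Euclidean algorithm on (102, 59); each row r = 102*s + 59*t:
r=102, s=1, t=0
r=59, s=0, t=1
q=1: r=43, s=1, t=-1   [102*(1) + 59*(-1) = 43]
q=1: r=16, s=-1, t=2   [102*(-1) + 59*(2) = 16]
q=2: r=11, s=3, t=-5   [102*(3) + 59*(-5) = 11]
q=1: r=5, s=-4, t=7   [102*(-4) + 59*(7) = 5]
q=2: r=1, s=11, t=-19   [102*(11) + 59*(-19) = 1]
q=5: r=0, s=-59, t=102   [102*(-59) + 59*(102) = 0]
GCD = 1 with t = -19, so 59*(-19) ≡ 1 (mod 102)
Inverse = -19 mod 102 = 83
Check: 59 * 83 = 4897 ≡ 1 (mod 102)

59^(-1) ≡ 83 (mod 102)


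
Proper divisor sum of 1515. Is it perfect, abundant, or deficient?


Proper divisors: 1, 3, 5, 15, 101, 303, 505
Sum = 1 + 3 + 5 + 15 + 101 + 303 + 505 = 933
933 < 1515 → deficient

s(1515) = 933 (deficient)


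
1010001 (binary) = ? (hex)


1010001 (base 2) = 81 (decimal)
81 (decimal) = 51 (base 16)


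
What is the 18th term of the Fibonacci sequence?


Sequence: 1, 1, 2, 3, 5, 8, 13, 21, 34, 55, 89, 144, 233, 377, 610, 987, 1597, 2584
F(18) = 2584


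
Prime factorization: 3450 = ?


3450 / 2 = 1725
1725 / 3 = 575
575 / 5 = 115
115 / 5 = 23
23 / 23 = 1
3450 = 2 × 3 × 5^2 × 23


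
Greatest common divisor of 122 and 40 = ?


122 = 3 * 40 + 2
40 = 20 * 2 + 0
GCD = 2


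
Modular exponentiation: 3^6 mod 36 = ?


3^1 mod 36 = 3
3^2 mod 36 = 9
3^3 mod 36 = 27
3^4 mod 36 = 9
3^5 mod 36 = 27
3^6 mod 36 = 9


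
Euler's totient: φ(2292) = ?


2292 = 2^2 × 3 × 191
Prime factors: 2, 3, 191
φ(2292) = 2292 × (1-1/2) × (1-1/3) × (1-1/191)
= 2292 × 1/2 × 2/3 × 190/191 = 760

φ(2292) = 760


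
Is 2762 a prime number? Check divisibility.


2762 / 2 = 1381 (exact division)
2762 is NOT prime.

No, 2762 is not prime


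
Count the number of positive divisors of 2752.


2752 = 2^6 × 43^1
d(2752) = (6+1) × (1+1) = 14

14 divisors


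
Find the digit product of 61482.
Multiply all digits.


6 × 1 × 4 × 8 × 2 = 384


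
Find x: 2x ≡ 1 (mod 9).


GCD(2, 9) = 1, unique solution
a^(-1) mod 9 = 5
x = 5 * 1 mod 9 = 5

x ≡ 5 (mod 9)


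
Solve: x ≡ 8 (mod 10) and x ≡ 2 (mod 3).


M = 10*3 = 30
M1 = M/10 = 3, M2 = M/3 = 10
M1^(-1) mod 10 = 7, M2^(-1) mod 3 = 1
x = 8*3*7 + 2*10*1 = 188
188 mod 30 = 8
Check: 8 mod 10 = 8 ✓, 8 mod 3 = 2 ✓

x ≡ 8 (mod 30)


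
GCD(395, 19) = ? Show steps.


395 = 20 * 19 + 15
19 = 1 * 15 + 4
15 = 3 * 4 + 3
4 = 1 * 3 + 1
3 = 3 * 1 + 0
GCD = 1


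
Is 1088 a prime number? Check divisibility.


1088 / 2 = 544 (exact division)
1088 is NOT prime.

No, 1088 is not prime


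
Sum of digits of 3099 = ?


3 + 0 + 9 + 9 = 21


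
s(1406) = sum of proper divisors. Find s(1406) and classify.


Proper divisors: 1, 2, 19, 37, 38, 74, 703
Sum = 1 + 2 + 19 + 37 + 38 + 74 + 703 = 874
874 < 1406 → deficient

s(1406) = 874 (deficient)


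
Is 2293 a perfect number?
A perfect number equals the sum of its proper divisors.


Proper divisors of 2293: 1
Sum = 1 = 1

No, 2293 is not perfect (1 ≠ 2293)


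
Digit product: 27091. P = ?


2 × 7 × 0 × 9 × 1 = 0


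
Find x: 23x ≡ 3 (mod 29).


GCD(23, 29) = 1, unique solution
a^(-1) mod 29 = 24
x = 24 * 3 mod 29 = 14

x ≡ 14 (mod 29)


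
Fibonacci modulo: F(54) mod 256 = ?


F(k) mod 256 for k=1..54:
1, 1, 2, 3, 5, 8, 13, 21, 34, 55, 89, 144, 233, 121, 98, 219, 61, 24, 85, 109, 194, 47, 241, 32, 17, 49, 66, 115, 181, 40, 221, 5, 226, 231, 201, 176, 121, 41, 162, 203, 109, 56, 165, 221, 130, 95, 225, 64, 33, 97, 130, 227, 101, 72
F(54) mod 256 = 72


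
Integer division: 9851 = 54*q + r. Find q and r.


9851 = 54 * 182 + 23
Check: 9828 + 23 = 9851

q = 182, r = 23


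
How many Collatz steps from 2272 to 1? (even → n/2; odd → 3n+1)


2272 → 1136 → 568 → 284 → 142 → 71 → 214 → 107 → 322 → 161 → 484 → 242 → 121 → 364 → 182 → 91 → 274 → 137 → 412 → 206 → 103 → 310 → 155 → 466 → 233 → 700 → 350 → 175 → 526 → 263 → 790 → 395 → 1186 → 593 → 1780 → 890 → 445 → 1336 → 668 → 334 → 167 → 502 → 251 → 754 → 377 → 1132 → 566 → 283 → 850 → 425 → 1276 → 638 → 319 → 958 → 479 → 1438 → 719 → 2158 → 1079 → 3238 → 1619 → 4858 → 2429 → 7288 → 3644 → 1822 → 911 → 2734 → 1367 → 4102 → 2051 → 6154 → 3077 → 9232 → 4616 → 2308 → 1154 → 577 → 1732 → 866 → 433 → 1300 → 650 → 325 → 976 → 488 → 244 → 122 → 61 → 184 → 92 → 46 → 23 → 70 → 35 → 106 → 53 → 160 → 80 → 40 → 20 → 10 → 5 → 16 → 8 → 4 → 2 → 1
Total steps = 107

107 steps


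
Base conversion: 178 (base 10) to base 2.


178 (base 10) = 178 (decimal)
178 (decimal) = 10110010 (base 2)


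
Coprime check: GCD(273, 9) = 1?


Euclidean algorithm:
273 = 30 * 9 + 3
9 = 3 * 3 + 0
GCD(273, 9) = 3

No, not coprime (GCD = 3)


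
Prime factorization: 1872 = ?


1872 / 2 = 936
936 / 2 = 468
468 / 2 = 234
234 / 2 = 117
117 / 3 = 39
39 / 3 = 13
13 / 13 = 1
1872 = 2^4 × 3^2 × 13


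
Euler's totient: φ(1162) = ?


1162 = 2 × 7 × 83
Prime factors: 2, 7, 83
φ(1162) = 1162 × (1-1/2) × (1-1/7) × (1-1/83)
= 1162 × 1/2 × 6/7 × 82/83 = 492

φ(1162) = 492


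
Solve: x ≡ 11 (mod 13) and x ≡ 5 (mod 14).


M = 13*14 = 182
M1 = M/13 = 14, M2 = M/14 = 13
M1^(-1) mod 13 = 1, M2^(-1) mod 14 = 13
x = 11*14*1 + 5*13*13 = 999
999 mod 182 = 89
Check: 89 mod 13 = 11 ✓, 89 mod 14 = 5 ✓

x ≡ 89 (mod 182)


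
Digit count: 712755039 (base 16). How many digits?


712755039 in base 16 = 2A7BC75F
Number of digits = 8

8 digits (base 16)


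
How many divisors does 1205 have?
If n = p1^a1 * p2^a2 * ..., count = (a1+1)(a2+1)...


1205 = 5^1 × 241^1
d(1205) = (1+1) × (1+1) = 4

4 divisors


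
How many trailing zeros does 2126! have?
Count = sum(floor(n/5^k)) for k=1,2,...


floor(2126/5) = 425
floor(2126/25) = 85
floor(2126/125) = 17
floor(2126/625) = 3
Total = 530

530 trailing zeros


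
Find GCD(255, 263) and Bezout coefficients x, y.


Tabular extended Euclidean (each row: r = 255*s + 263*t):
r=255, s=1, t=0
r=263, s=0, t=1
q=0: r=255, s=1, t=0   [255*(1) + 263*(0) = 255]
q=1: r=8, s=-1, t=1   [255*(-1) + 263*(1) = 8]
q=31: r=7, s=32, t=-31   [255*(32) + 263*(-31) = 7]
q=1: r=1, s=-33, t=32   [255*(-33) + 263*(32) = 1]
q=7: r=0, s=263, t=-255   [255*(263) + 263*(-255) = 0]
GCD = 1; from the row with r=1: x=-33, y=32
Check: 255*(-33) + 263*(32) = -8415 + 8416 = 1

GCD = 1, x = -33, y = 32


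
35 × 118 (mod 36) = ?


35 × 118 = 4130
4130 mod 36 = 26


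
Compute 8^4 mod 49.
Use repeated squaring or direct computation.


8^1 mod 49 = 8
8^2 mod 49 = 15
8^3 mod 49 = 22
8^4 mod 49 = 29


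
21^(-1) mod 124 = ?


Use the extended Euclidean algorithm on (124, 21); each row r = 124*s + 21*t:
r=124, s=1, t=0
r=21, s=0, t=1
q=5: r=19, s=1, t=-5   [124*(1) + 21*(-5) = 19]
q=1: r=2, s=-1, t=6   [124*(-1) + 21*(6) = 2]
q=9: r=1, s=10, t=-59   [124*(10) + 21*(-59) = 1]
q=2: r=0, s=-21, t=124   [124*(-21) + 21*(124) = 0]
GCD = 1 with t = -59, so 21*(-59) ≡ 1 (mod 124)
Inverse = -59 mod 124 = 65
Check: 21 * 65 = 1365 ≡ 1 (mod 124)

21^(-1) ≡ 65 (mod 124)


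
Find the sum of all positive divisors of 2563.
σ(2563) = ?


Divisors of 2563: 1, 11, 233, 2563
Sum = 1 + 11 + 233 + 2563 = 2808

σ(2563) = 2808


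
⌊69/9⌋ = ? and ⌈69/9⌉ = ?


69/9 = 7.6667
floor = 7
ceil = 8

floor = 7, ceil = 8


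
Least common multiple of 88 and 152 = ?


GCD(88, 152) = 8
LCM = 88*152/8 = 13376/8 = 1672

LCM = 1672


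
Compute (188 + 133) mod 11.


188 + 133 = 321
321 mod 11 = 2


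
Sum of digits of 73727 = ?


7 + 3 + 7 + 2 + 7 = 26


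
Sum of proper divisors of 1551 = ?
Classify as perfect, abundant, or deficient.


Proper divisors: 1, 3, 11, 33, 47, 141, 517
Sum = 1 + 3 + 11 + 33 + 47 + 141 + 517 = 753
753 < 1551 → deficient

s(1551) = 753 (deficient)


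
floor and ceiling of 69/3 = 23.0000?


69/3 = 23.0000
floor = 23
ceil = 23

floor = 23, ceil = 23


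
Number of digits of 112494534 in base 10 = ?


112494534 has 9 digits in base 10
floor(log10(112494534)) + 1 = floor(8.0511) + 1 = 9

9 digits (base 10)


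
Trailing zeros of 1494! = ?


floor(1494/5) = 298
floor(1494/25) = 59
floor(1494/125) = 11
floor(1494/625) = 2
Total = 370

370 trailing zeros


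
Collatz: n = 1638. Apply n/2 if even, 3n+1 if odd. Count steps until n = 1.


1638 → 819 → 2458 → 1229 → 3688 → 1844 → 922 → 461 → 1384 → 692 → 346 → 173 → 520 → 260 → 130 → 65 → 196 → 98 → 49 → 148 → 74 → 37 → 112 → 56 → 28 → 14 → 7 → 22 → 11 → 34 → 17 → 52 → 26 → 13 → 40 → 20 → 10 → 5 → 16 → 8 → 4 → 2 → 1
Total steps = 42

42 steps


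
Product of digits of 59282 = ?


5 × 9 × 2 × 8 × 2 = 1440


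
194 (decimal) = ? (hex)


194 (base 10) = 194 (decimal)
194 (decimal) = C2 (base 16)


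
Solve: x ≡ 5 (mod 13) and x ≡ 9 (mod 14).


M = 13*14 = 182
M1 = M/13 = 14, M2 = M/14 = 13
M1^(-1) mod 13 = 1, M2^(-1) mod 14 = 13
x = 5*14*1 + 9*13*13 = 1591
1591 mod 182 = 135
Check: 135 mod 13 = 5 ✓, 135 mod 14 = 9 ✓

x ≡ 135 (mod 182)


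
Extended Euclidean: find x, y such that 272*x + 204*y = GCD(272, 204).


Tabular extended Euclidean (each row: r = 272*s + 204*t):
r=272, s=1, t=0
r=204, s=0, t=1
q=1: r=68, s=1, t=-1   [272*(1) + 204*(-1) = 68]
q=3: r=0, s=-3, t=4   [272*(-3) + 204*(4) = 0]
GCD = 68; from the row with r=68: x=1, y=-1
Check: 272*(1) + 204*(-1) = 272 - 204 = 68

GCD = 68, x = 1, y = -1


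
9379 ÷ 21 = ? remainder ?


9379 = 21 * 446 + 13
Check: 9366 + 13 = 9379

q = 446, r = 13


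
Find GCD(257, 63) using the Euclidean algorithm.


257 = 4 * 63 + 5
63 = 12 * 5 + 3
5 = 1 * 3 + 2
3 = 1 * 2 + 1
2 = 2 * 1 + 0
GCD = 1
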